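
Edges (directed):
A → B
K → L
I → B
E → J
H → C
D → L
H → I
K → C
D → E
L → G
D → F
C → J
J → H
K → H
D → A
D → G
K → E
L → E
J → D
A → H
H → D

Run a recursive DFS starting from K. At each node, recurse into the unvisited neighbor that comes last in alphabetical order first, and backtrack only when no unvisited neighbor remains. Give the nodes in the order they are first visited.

K, L, G, E, J, H, I, B, D, F, A, C

Visit K
K → L
L → G
L → E
E → J
J → H
H → I
I → B
H → D
D → F
D → A
H → C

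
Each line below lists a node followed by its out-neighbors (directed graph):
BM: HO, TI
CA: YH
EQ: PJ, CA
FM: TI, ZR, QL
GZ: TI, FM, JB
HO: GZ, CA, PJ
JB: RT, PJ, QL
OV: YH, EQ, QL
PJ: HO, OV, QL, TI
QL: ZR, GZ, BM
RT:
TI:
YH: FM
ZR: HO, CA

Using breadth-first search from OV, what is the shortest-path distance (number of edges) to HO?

Level 0: OV
Level 1: EQ, QL, YH
Level 2: BM, CA, FM, GZ, PJ, ZR
Level 3: HO, JB, TI
Level 4: RT
HO first appears at level 3.

3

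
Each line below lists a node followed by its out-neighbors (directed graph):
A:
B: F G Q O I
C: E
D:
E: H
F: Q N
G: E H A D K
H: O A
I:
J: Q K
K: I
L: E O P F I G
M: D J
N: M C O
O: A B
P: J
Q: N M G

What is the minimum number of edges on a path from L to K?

Level 0: L
Level 1: E, F, G, I, O, P
Level 2: A, B, D, H, J, K, N, Q
Level 3: C, M
K first appears at level 2.

2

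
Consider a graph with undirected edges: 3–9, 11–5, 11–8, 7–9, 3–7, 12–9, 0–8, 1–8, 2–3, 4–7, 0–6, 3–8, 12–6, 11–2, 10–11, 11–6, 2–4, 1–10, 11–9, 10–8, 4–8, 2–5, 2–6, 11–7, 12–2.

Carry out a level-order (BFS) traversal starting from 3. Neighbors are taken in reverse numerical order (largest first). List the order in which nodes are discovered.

Visit 3; enqueue 9, 8, 7, 2 → queue [9, 8, 7, 2]
Visit 9; enqueue 12, 11 → queue [8, 7, 2, 12, 11]
Visit 8; enqueue 10, 4, 1, 0 → queue [7, 2, 12, 11, 10, 4, 1, 0]
Visit 7 → queue [2, 12, 11, 10, 4, 1, 0]
Visit 2; enqueue 6, 5 → queue [12, 11, 10, 4, 1, 0, 6, 5]
Visit 12 → queue [11, 10, 4, 1, 0, 6, 5]
Visit 11 → queue [10, 4, 1, 0, 6, 5]
Visit 10 → queue [4, 1, 0, 6, 5]
Visit 4 → queue [1, 0, 6, 5]
Visit 1 → queue [0, 6, 5]
Visit 0 → queue [6, 5]
Visit 6 → queue [5]
Visit 5 → queue []

3, 9, 8, 7, 2, 12, 11, 10, 4, 1, 0, 6, 5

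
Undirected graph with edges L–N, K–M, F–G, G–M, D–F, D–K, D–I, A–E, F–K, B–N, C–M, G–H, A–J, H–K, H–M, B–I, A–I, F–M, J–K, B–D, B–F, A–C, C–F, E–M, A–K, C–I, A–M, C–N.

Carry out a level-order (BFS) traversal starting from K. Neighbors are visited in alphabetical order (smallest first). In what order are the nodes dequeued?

K, A, D, F, H, J, M, C, E, I, B, G, N, L

Visit K; enqueue A, D, F, H, J, M → queue [A, D, F, H, J, M]
Visit A; enqueue C, E, I → queue [D, F, H, J, M, C, E, I]
Visit D; enqueue B → queue [F, H, J, M, C, E, I, B]
Visit F; enqueue G → queue [H, J, M, C, E, I, B, G]
Visit H → queue [J, M, C, E, I, B, G]
Visit J → queue [M, C, E, I, B, G]
Visit M → queue [C, E, I, B, G]
Visit C; enqueue N → queue [E, I, B, G, N]
Visit E → queue [I, B, G, N]
Visit I → queue [B, G, N]
Visit B → queue [G, N]
Visit G → queue [N]
Visit N; enqueue L → queue [L]
Visit L → queue []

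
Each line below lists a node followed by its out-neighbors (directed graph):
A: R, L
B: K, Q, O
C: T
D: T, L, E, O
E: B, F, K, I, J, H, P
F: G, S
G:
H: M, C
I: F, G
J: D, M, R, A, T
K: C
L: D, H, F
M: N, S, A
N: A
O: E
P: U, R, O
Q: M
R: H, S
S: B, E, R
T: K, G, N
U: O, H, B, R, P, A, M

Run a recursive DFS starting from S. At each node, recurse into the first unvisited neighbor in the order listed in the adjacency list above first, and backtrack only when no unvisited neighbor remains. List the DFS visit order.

Visit S
S → B
B → K
K → C
C → T
T → G
T → N
N → A
A → R
R → H
H → M
A → L
L → D
D → E
E → F
E → I
E → J
E → P
P → U
U → O
B → Q

S, B, K, C, T, G, N, A, R, H, M, L, D, E, F, I, J, P, U, O, Q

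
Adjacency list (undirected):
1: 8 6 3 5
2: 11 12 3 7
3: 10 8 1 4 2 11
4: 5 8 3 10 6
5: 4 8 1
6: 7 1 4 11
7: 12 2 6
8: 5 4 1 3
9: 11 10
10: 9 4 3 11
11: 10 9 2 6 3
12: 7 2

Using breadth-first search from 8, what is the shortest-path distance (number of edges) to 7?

Level 0: 8
Level 1: 1, 3, 4, 5
Level 2: 2, 6, 10, 11
Level 3: 7, 9, 12
7 first appears at level 3.

3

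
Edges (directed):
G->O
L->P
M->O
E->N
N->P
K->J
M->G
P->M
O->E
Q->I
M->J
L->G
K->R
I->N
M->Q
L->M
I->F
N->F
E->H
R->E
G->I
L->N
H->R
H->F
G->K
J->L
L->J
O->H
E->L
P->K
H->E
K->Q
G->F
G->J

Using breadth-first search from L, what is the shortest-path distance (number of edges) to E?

Level 0: L
Level 1: G, J, M, N, P
Level 2: F, I, K, O, Q
Level 3: E, H, R
E first appears at level 3.

3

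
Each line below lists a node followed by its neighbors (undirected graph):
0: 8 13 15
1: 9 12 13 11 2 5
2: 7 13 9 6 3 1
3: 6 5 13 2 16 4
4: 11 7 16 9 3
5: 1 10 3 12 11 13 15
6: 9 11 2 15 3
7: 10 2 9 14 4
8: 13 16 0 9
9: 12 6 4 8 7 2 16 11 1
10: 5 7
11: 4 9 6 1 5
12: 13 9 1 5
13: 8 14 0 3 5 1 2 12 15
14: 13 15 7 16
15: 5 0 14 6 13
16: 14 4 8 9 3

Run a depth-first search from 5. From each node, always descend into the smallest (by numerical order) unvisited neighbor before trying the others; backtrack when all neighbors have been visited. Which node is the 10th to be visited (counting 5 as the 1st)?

15

Visit 5
5 → 1
1 → 2
2 → 3
3 → 4
4 → 7
7 → 9
9 → 6
6 → 11
6 → 15
15 → 0
0 → 8
8 → 13
13 → 12
13 → 14
14 → 16
7 → 10

Visit order: 5, 1, 2, 3, 4, 7, 9, 6, 11, 15, 0, 8, 13, 12, 14, 16, 10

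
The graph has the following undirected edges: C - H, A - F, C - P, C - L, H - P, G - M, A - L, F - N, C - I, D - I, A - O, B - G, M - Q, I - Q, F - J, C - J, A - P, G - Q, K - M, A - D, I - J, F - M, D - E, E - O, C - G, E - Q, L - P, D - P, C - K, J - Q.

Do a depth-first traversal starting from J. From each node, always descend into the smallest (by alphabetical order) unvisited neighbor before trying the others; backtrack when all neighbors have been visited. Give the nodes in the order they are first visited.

J C G B M F A D E O Q I P H L N K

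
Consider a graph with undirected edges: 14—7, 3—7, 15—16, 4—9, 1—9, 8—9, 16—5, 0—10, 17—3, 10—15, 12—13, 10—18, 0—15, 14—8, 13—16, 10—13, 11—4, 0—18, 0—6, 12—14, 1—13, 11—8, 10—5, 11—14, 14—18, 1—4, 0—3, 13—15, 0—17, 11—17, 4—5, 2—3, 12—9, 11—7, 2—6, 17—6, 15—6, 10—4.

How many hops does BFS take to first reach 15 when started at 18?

2

Level 0: 18
Level 1: 0, 10, 14
Level 2: 3, 4, 5, 6, 7, 8, 11, 12, 13, 15, 17
Level 3: 1, 2, 9, 16
15 first appears at level 2.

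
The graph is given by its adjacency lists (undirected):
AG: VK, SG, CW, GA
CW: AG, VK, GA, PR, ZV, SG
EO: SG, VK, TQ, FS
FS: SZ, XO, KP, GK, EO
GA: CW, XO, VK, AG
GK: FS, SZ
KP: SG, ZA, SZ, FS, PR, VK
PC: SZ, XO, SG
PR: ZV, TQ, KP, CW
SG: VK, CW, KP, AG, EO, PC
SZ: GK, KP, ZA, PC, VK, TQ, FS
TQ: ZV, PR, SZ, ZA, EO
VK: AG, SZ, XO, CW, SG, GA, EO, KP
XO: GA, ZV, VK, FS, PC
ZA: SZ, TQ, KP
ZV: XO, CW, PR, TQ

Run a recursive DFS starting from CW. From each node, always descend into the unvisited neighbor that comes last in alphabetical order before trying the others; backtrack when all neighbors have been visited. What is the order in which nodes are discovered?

Visit CW
CW → ZV
ZV → XO
XO → VK
VK → SZ
SZ → ZA
ZA → TQ
TQ → PR
PR → KP
KP → SG
SG → PC
SG → EO
EO → FS
FS → GK
SG → AG
AG → GA

CW, ZV, XO, VK, SZ, ZA, TQ, PR, KP, SG, PC, EO, FS, GK, AG, GA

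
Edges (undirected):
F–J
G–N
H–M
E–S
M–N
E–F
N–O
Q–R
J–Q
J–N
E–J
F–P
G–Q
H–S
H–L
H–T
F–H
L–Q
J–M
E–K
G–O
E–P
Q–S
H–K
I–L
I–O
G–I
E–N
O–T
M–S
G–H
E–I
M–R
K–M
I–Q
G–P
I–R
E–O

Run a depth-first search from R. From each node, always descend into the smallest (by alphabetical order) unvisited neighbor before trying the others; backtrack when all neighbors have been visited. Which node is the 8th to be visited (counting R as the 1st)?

Visit R
R → I
I → E
E → F
F → H
H → G
G → N
N → J
J → M
M → K
M → S
S → Q
Q → L
N → O
O → T
G → P

Visit order: R, I, E, F, H, G, N, J, M, K, S, Q, L, O, T, P

J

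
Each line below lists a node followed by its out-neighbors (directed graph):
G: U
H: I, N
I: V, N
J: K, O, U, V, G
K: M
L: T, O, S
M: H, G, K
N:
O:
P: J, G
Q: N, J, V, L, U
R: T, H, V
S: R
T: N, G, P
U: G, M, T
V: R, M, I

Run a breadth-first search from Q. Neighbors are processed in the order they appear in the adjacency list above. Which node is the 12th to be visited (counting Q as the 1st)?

Visit Q; enqueue N, J, V, L, U → queue [N, J, V, L, U]
Visit N → queue [J, V, L, U]
Visit J; enqueue K, O, G → queue [V, L, U, K, O, G]
Visit V; enqueue R, M, I → queue [L, U, K, O, G, R, M, I]
Visit L; enqueue T, S → queue [U, K, O, G, R, M, I, T, S]
Visit U → queue [K, O, G, R, M, I, T, S]
Visit K → queue [O, G, R, M, I, T, S]
Visit O → queue [G, R, M, I, T, S]
Visit G → queue [R, M, I, T, S]
Visit R; enqueue H → queue [M, I, T, S, H]
Visit M → queue [I, T, S, H]
Visit I → queue [T, S, H]
Visit T; enqueue P → queue [S, H, P]
Visit S → queue [H, P]
Visit H → queue [P]
Visit P → queue []

Visit order: Q, N, J, V, L, U, K, O, G, R, M, I, T, S, H, P

I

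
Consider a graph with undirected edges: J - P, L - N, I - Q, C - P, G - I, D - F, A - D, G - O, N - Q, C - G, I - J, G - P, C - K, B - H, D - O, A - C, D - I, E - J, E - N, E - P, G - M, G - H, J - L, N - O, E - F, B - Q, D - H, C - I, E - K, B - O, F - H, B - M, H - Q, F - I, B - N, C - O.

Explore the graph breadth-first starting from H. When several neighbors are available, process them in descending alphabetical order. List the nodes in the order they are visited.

Visit H; enqueue Q, G, F, D, B → queue [Q, G, F, D, B]
Visit Q; enqueue N, I → queue [G, F, D, B, N, I]
Visit G; enqueue P, O, M, C → queue [F, D, B, N, I, P, O, M, C]
Visit F; enqueue E → queue [D, B, N, I, P, O, M, C, E]
Visit D; enqueue A → queue [B, N, I, P, O, M, C, E, A]
Visit B → queue [N, I, P, O, M, C, E, A]
Visit N; enqueue L → queue [I, P, O, M, C, E, A, L]
Visit I; enqueue J → queue [P, O, M, C, E, A, L, J]
Visit P → queue [O, M, C, E, A, L, J]
Visit O → queue [M, C, E, A, L, J]
Visit M → queue [C, E, A, L, J]
Visit C; enqueue K → queue [E, A, L, J, K]
Visit E → queue [A, L, J, K]
Visit A → queue [L, J, K]
Visit L → queue [J, K]
Visit J → queue [K]
Visit K → queue []

H Q G F D B N I P O M C E A L J K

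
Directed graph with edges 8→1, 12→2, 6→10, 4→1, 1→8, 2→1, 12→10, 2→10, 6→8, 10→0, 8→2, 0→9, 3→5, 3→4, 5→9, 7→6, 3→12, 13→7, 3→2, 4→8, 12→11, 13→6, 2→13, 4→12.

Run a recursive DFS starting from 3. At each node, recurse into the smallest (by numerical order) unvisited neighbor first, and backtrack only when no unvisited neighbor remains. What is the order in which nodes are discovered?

Visit 3
3 → 2
2 → 1
1 → 8
2 → 10
10 → 0
0 → 9
2 → 13
13 → 6
13 → 7
3 → 4
4 → 12
12 → 11
3 → 5

3 -> 2 -> 1 -> 8 -> 10 -> 0 -> 9 -> 13 -> 6 -> 7 -> 4 -> 12 -> 11 -> 5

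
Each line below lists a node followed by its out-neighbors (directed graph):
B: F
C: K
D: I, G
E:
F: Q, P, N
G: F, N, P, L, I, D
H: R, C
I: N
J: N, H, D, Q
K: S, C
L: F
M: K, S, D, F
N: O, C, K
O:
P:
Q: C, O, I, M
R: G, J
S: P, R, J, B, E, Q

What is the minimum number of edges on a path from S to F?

2

Level 0: S
Level 1: B, E, J, P, Q, R
Level 2: C, D, F, G, H, I, M, N, O
Level 3: K, L
F first appears at level 2.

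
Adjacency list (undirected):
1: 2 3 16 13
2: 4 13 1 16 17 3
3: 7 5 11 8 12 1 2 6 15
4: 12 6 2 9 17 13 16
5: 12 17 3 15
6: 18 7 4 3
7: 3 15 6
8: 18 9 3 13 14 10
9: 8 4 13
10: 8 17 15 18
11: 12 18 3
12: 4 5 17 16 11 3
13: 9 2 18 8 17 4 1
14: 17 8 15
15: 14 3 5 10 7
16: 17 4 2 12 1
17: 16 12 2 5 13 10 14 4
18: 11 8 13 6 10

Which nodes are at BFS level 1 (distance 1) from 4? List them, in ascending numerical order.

2, 6, 9, 12, 13, 16, 17

Level 0: 4
Level 1: 2, 6, 9, 12, 13, 16, 17
Level 2: 1, 3, 5, 7, 8, 10, 11, 14, 18
Level 3: 15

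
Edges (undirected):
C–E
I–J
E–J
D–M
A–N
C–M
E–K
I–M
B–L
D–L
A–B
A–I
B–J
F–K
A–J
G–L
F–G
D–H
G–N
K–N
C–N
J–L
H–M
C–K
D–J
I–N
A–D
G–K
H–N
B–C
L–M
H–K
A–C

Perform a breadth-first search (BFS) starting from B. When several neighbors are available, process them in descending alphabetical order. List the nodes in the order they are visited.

B, L, J, C, A, M, G, D, I, E, N, K, H, F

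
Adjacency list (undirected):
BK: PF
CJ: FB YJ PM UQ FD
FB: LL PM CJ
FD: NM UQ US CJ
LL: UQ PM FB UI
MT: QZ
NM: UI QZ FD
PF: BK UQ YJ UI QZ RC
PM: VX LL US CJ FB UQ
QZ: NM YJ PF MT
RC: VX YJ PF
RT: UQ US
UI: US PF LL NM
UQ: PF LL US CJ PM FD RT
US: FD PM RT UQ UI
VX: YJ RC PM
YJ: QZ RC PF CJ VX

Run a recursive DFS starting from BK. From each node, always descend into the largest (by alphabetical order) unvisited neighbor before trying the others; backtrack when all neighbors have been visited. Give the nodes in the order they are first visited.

BK → PF → YJ → VX → RC → PM → US → UQ → RT → LL → UI → NM → QZ → MT → FD → CJ → FB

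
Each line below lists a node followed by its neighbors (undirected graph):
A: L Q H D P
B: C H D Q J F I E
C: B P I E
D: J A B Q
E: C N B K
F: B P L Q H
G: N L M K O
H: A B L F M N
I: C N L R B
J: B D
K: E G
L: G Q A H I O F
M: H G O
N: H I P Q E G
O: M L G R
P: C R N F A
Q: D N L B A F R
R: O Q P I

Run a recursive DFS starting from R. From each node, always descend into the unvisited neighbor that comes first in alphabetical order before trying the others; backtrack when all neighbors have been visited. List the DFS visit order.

Visit R
R → I
I → B
B → C
C → E
E → K
K → G
G → L
L → A
A → D
D → J
D → Q
Q → F
F → H
H → M
M → O
H → N
N → P

R → I → B → C → E → K → G → L → A → D → J → Q → F → H → M → O → N → P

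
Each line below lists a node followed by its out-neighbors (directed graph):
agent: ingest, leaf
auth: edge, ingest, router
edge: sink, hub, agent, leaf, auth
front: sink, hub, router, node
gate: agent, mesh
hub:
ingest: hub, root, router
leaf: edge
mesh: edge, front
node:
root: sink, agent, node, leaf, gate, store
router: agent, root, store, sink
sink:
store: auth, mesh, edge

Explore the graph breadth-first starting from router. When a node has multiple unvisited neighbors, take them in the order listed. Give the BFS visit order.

Visit router; enqueue agent, root, store, sink → queue [agent, root, store, sink]
Visit agent; enqueue ingest, leaf → queue [root, store, sink, ingest, leaf]
Visit root; enqueue node, gate → queue [store, sink, ingest, leaf, node, gate]
Visit store; enqueue auth, mesh, edge → queue [sink, ingest, leaf, node, gate, auth, mesh, edge]
Visit sink → queue [ingest, leaf, node, gate, auth, mesh, edge]
Visit ingest; enqueue hub → queue [leaf, node, gate, auth, mesh, edge, hub]
Visit leaf → queue [node, gate, auth, mesh, edge, hub]
Visit node → queue [gate, auth, mesh, edge, hub]
Visit gate → queue [auth, mesh, edge, hub]
Visit auth → queue [mesh, edge, hub]
Visit mesh; enqueue front → queue [edge, hub, front]
Visit edge → queue [hub, front]
Visit hub → queue [front]
Visit front → queue []

router -> agent -> root -> store -> sink -> ingest -> leaf -> node -> gate -> auth -> mesh -> edge -> hub -> front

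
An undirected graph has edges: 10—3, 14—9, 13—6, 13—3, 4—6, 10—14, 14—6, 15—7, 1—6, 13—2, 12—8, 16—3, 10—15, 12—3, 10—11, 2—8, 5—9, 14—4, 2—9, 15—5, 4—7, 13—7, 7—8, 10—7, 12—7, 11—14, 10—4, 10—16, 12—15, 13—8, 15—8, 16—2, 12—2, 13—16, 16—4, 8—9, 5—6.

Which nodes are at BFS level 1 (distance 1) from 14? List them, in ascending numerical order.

Level 0: 14
Level 1: 4, 6, 9, 10, 11
Level 2: 1, 2, 3, 5, 7, 8, 13, 15, 16
Level 3: 12

4, 6, 9, 10, 11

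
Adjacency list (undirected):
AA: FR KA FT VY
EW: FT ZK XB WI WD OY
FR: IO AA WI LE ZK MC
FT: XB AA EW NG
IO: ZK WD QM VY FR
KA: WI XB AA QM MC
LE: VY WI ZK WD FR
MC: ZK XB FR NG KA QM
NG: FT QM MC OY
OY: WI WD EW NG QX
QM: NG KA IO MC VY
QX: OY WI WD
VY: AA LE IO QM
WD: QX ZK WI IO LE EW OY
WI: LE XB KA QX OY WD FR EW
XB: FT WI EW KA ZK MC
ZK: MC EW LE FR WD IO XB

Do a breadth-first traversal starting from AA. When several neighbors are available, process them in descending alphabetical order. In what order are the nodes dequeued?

AA VY KA FT FR QM LE IO XB WI MC NG EW ZK WD QX OY

Visit AA; enqueue VY, KA, FT, FR → queue [VY, KA, FT, FR]
Visit VY; enqueue QM, LE, IO → queue [KA, FT, FR, QM, LE, IO]
Visit KA; enqueue XB, WI, MC → queue [FT, FR, QM, LE, IO, XB, WI, MC]
Visit FT; enqueue NG, EW → queue [FR, QM, LE, IO, XB, WI, MC, NG, EW]
Visit FR; enqueue ZK → queue [QM, LE, IO, XB, WI, MC, NG, EW, ZK]
Visit QM → queue [LE, IO, XB, WI, MC, NG, EW, ZK]
Visit LE; enqueue WD → queue [IO, XB, WI, MC, NG, EW, ZK, WD]
Visit IO → queue [XB, WI, MC, NG, EW, ZK, WD]
Visit XB → queue [WI, MC, NG, EW, ZK, WD]
Visit WI; enqueue QX, OY → queue [MC, NG, EW, ZK, WD, QX, OY]
Visit MC → queue [NG, EW, ZK, WD, QX, OY]
Visit NG → queue [EW, ZK, WD, QX, OY]
Visit EW → queue [ZK, WD, QX, OY]
Visit ZK → queue [WD, QX, OY]
Visit WD → queue [QX, OY]
Visit QX → queue [OY]
Visit OY → queue []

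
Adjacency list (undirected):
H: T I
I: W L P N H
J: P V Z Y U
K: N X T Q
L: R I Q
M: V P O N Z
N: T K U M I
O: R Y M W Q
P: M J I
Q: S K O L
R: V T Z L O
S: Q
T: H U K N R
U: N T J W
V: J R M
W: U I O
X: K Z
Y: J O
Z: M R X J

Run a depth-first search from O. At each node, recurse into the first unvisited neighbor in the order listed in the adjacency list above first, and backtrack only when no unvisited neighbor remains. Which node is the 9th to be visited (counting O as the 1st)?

Visit O
O → R
R → V
V → J
J → P
P → M
M → N
N → T
T → H
H → I
I → W
W → U
I → L
L → Q
Q → S
Q → K
K → X
X → Z
J → Y

Visit order: O, R, V, J, P, M, N, T, H, I, W, U, L, Q, S, K, X, Z, Y

H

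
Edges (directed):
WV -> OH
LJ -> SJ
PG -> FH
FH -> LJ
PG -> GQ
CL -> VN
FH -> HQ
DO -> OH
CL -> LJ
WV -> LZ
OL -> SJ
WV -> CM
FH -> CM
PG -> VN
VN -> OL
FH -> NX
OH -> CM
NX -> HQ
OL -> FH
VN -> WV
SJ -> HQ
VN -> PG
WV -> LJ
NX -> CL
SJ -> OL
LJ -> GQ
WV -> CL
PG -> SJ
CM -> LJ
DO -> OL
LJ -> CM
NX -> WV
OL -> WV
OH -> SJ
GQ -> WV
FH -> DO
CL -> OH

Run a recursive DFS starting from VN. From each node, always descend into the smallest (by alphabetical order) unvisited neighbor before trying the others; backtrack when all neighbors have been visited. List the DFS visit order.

Visit VN
VN → OL
OL → FH
FH → CM
CM → LJ
LJ → GQ
GQ → WV
WV → CL
CL → OH
OH → SJ
SJ → HQ
WV → LZ
FH → DO
FH → NX
VN → PG

VN, OL, FH, CM, LJ, GQ, WV, CL, OH, SJ, HQ, LZ, DO, NX, PG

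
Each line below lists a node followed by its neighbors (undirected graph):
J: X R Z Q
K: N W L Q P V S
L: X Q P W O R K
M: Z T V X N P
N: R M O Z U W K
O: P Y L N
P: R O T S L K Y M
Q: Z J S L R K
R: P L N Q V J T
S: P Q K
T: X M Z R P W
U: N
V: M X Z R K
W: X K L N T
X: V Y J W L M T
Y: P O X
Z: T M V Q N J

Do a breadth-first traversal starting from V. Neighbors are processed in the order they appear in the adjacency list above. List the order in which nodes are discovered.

Visit V; enqueue M, X, Z, R, K → queue [M, X, Z, R, K]
Visit M; enqueue T, N, P → queue [X, Z, R, K, T, N, P]
Visit X; enqueue Y, J, W, L → queue [Z, R, K, T, N, P, Y, J, W, L]
Visit Z; enqueue Q → queue [R, K, T, N, P, Y, J, W, L, Q]
Visit R → queue [K, T, N, P, Y, J, W, L, Q]
Visit K; enqueue S → queue [T, N, P, Y, J, W, L, Q, S]
Visit T → queue [N, P, Y, J, W, L, Q, S]
Visit N; enqueue O, U → queue [P, Y, J, W, L, Q, S, O, U]
Visit P → queue [Y, J, W, L, Q, S, O, U]
Visit Y → queue [J, W, L, Q, S, O, U]
Visit J → queue [W, L, Q, S, O, U]
Visit W → queue [L, Q, S, O, U]
Visit L → queue [Q, S, O, U]
Visit Q → queue [S, O, U]
Visit S → queue [O, U]
Visit O → queue [U]
Visit U → queue []

V -> M -> X -> Z -> R -> K -> T -> N -> P -> Y -> J -> W -> L -> Q -> S -> O -> U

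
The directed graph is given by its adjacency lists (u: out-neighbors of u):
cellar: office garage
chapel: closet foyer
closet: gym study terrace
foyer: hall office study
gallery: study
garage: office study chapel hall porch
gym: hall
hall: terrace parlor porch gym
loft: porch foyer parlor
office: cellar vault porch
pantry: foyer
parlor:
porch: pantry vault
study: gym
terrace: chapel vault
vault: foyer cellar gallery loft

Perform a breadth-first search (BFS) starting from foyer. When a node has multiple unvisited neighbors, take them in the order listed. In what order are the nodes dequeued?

foyer, hall, office, study, terrace, parlor, porch, gym, cellar, vault, chapel, pantry, garage, gallery, loft, closet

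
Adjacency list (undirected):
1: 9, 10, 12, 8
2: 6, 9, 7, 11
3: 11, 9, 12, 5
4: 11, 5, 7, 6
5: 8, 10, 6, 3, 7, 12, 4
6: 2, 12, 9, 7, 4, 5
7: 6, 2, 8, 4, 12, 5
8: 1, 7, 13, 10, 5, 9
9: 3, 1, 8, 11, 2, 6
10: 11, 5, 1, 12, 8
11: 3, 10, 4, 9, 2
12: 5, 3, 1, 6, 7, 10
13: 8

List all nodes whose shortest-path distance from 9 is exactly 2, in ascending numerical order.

Level 0: 9
Level 1: 1, 2, 3, 6, 8, 11
Level 2: 4, 5, 7, 10, 12, 13

4, 5, 7, 10, 12, 13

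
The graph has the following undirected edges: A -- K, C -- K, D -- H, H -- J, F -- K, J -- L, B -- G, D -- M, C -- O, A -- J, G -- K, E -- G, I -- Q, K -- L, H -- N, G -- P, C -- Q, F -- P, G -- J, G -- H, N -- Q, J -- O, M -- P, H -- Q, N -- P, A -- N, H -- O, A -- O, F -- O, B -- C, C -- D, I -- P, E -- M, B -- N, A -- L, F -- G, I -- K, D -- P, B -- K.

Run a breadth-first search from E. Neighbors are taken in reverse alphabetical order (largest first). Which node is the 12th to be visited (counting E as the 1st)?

I

Visit E; enqueue M, G → queue [M, G]
Visit M; enqueue P, D → queue [G, P, D]
Visit G; enqueue K, J, H, F, B → queue [P, D, K, J, H, F, B]
Visit P; enqueue N, I → queue [D, K, J, H, F, B, N, I]
Visit D; enqueue C → queue [K, J, H, F, B, N, I, C]
Visit K; enqueue L, A → queue [J, H, F, B, N, I, C, L, A]
Visit J; enqueue O → queue [H, F, B, N, I, C, L, A, O]
Visit H; enqueue Q → queue [F, B, N, I, C, L, A, O, Q]
Visit F → queue [B, N, I, C, L, A, O, Q]
Visit B → queue [N, I, C, L, A, O, Q]
Visit N → queue [I, C, L, A, O, Q]
Visit I → queue [C, L, A, O, Q]
Visit C → queue [L, A, O, Q]
Visit L → queue [A, O, Q]
Visit A → queue [O, Q]
Visit O → queue [Q]
Visit Q → queue []

Visit order: E, M, G, P, D, K, J, H, F, B, N, I, C, L, A, O, Q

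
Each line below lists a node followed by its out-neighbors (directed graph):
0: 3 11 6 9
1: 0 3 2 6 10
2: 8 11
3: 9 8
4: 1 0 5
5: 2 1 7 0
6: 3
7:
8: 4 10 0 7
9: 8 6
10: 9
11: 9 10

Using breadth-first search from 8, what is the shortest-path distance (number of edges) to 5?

2

Level 0: 8
Level 1: 0, 4, 7, 10
Level 2: 1, 3, 5, 6, 9, 11
Level 3: 2
5 first appears at level 2.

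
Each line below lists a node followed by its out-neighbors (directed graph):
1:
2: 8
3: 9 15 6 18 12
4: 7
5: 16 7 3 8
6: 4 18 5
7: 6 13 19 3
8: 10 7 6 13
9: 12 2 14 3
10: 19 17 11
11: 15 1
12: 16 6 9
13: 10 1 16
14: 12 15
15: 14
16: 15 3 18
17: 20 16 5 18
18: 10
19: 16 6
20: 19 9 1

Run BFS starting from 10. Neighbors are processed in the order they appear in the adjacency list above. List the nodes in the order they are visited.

Visit 10; enqueue 19, 17, 11 → queue [19, 17, 11]
Visit 19; enqueue 16, 6 → queue [17, 11, 16, 6]
Visit 17; enqueue 20, 5, 18 → queue [11, 16, 6, 20, 5, 18]
Visit 11; enqueue 15, 1 → queue [16, 6, 20, 5, 18, 15, 1]
Visit 16; enqueue 3 → queue [6, 20, 5, 18, 15, 1, 3]
Visit 6; enqueue 4 → queue [20, 5, 18, 15, 1, 3, 4]
Visit 20; enqueue 9 → queue [5, 18, 15, 1, 3, 4, 9]
Visit 5; enqueue 7, 8 → queue [18, 15, 1, 3, 4, 9, 7, 8]
Visit 18 → queue [15, 1, 3, 4, 9, 7, 8]
Visit 15; enqueue 14 → queue [1, 3, 4, 9, 7, 8, 14]
Visit 1 → queue [3, 4, 9, 7, 8, 14]
Visit 3; enqueue 12 → queue [4, 9, 7, 8, 14, 12]
Visit 4 → queue [9, 7, 8, 14, 12]
Visit 9; enqueue 2 → queue [7, 8, 14, 12, 2]
Visit 7; enqueue 13 → queue [8, 14, 12, 2, 13]
Visit 8 → queue [14, 12, 2, 13]
Visit 14 → queue [12, 2, 13]
Visit 12 → queue [2, 13]
Visit 2 → queue [13]
Visit 13 → queue []

10 -> 19 -> 17 -> 11 -> 16 -> 6 -> 20 -> 5 -> 18 -> 15 -> 1 -> 3 -> 4 -> 9 -> 7 -> 8 -> 14 -> 12 -> 2 -> 13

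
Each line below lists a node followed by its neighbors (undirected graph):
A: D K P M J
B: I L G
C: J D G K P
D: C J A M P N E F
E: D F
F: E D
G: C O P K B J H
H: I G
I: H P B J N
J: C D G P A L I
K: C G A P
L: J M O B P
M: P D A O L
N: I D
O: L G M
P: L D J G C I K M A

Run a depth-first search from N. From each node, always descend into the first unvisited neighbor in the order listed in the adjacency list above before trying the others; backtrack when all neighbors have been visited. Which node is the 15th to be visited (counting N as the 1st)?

Visit N
N → I
I → H
H → G
G → C
C → J
J → D
D → A
A → K
K → P
P → L
L → M
M → O
L → B
D → E
E → F

Visit order: N, I, H, G, C, J, D, A, K, P, L, M, O, B, E, F

E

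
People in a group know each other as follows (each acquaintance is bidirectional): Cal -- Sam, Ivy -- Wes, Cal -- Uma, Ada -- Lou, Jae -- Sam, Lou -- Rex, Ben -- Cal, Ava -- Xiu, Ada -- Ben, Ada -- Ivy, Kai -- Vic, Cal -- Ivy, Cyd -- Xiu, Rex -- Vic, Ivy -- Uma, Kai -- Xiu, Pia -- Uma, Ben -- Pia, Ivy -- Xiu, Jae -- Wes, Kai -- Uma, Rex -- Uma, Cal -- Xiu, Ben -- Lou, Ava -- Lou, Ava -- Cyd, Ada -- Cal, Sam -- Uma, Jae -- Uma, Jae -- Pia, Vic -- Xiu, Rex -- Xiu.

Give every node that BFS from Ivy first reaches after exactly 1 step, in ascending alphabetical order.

Ada, Cal, Uma, Wes, Xiu

Level 0: Ivy
Level 1: Ada, Cal, Uma, Wes, Xiu
Level 2: Ava, Ben, Cyd, Jae, Kai, Lou, Pia, Rex, Sam, Vic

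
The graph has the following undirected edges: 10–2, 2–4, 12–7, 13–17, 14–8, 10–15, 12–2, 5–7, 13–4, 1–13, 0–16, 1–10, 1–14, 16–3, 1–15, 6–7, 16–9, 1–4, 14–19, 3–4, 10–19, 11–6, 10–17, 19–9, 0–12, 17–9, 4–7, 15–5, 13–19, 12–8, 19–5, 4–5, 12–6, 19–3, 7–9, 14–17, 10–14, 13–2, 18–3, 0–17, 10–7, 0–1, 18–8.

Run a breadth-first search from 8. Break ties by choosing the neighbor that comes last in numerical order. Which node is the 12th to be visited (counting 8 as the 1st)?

2

Visit 8; enqueue 18, 14, 12 → queue [18, 14, 12]
Visit 18; enqueue 3 → queue [14, 12, 3]
Visit 14; enqueue 19, 17, 10, 1 → queue [12, 3, 19, 17, 10, 1]
Visit 12; enqueue 7, 6, 2, 0 → queue [3, 19, 17, 10, 1, 7, 6, 2, 0]
Visit 3; enqueue 16, 4 → queue [19, 17, 10, 1, 7, 6, 2, 0, 16, 4]
Visit 19; enqueue 13, 9, 5 → queue [17, 10, 1, 7, 6, 2, 0, 16, 4, 13, 9, 5]
Visit 17 → queue [10, 1, 7, 6, 2, 0, 16, 4, 13, 9, 5]
Visit 10; enqueue 15 → queue [1, 7, 6, 2, 0, 16, 4, 13, 9, 5, 15]
Visit 1 → queue [7, 6, 2, 0, 16, 4, 13, 9, 5, 15]
Visit 7 → queue [6, 2, 0, 16, 4, 13, 9, 5, 15]
Visit 6; enqueue 11 → queue [2, 0, 16, 4, 13, 9, 5, 15, 11]
Visit 2 → queue [0, 16, 4, 13, 9, 5, 15, 11]
Visit 0 → queue [16, 4, 13, 9, 5, 15, 11]
Visit 16 → queue [4, 13, 9, 5, 15, 11]
Visit 4 → queue [13, 9, 5, 15, 11]
Visit 13 → queue [9, 5, 15, 11]
Visit 9 → queue [5, 15, 11]
Visit 5 → queue [15, 11]
Visit 15 → queue [11]
Visit 11 → queue []

Visit order: 8, 18, 14, 12, 3, 19, 17, 10, 1, 7, 6, 2, 0, 16, 4, 13, 9, 5, 15, 11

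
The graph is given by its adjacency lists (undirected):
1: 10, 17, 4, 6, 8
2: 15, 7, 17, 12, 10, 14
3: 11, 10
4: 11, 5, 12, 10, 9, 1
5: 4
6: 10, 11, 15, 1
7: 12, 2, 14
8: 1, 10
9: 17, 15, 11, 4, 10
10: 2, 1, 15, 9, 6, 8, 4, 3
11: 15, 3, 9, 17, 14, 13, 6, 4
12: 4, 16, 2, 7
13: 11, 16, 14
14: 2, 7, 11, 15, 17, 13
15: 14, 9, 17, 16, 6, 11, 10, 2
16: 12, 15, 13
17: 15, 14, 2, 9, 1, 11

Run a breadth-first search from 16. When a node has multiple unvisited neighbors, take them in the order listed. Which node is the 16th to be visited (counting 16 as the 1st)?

Visit 16; enqueue 12, 15, 13 → queue [12, 15, 13]
Visit 12; enqueue 4, 2, 7 → queue [15, 13, 4, 2, 7]
Visit 15; enqueue 14, 9, 17, 6, 11, 10 → queue [13, 4, 2, 7, 14, 9, 17, 6, 11, 10]
Visit 13 → queue [4, 2, 7, 14, 9, 17, 6, 11, 10]
Visit 4; enqueue 5, 1 → queue [2, 7, 14, 9, 17, 6, 11, 10, 5, 1]
Visit 2 → queue [7, 14, 9, 17, 6, 11, 10, 5, 1]
Visit 7 → queue [14, 9, 17, 6, 11, 10, 5, 1]
Visit 14 → queue [9, 17, 6, 11, 10, 5, 1]
Visit 9 → queue [17, 6, 11, 10, 5, 1]
Visit 17 → queue [6, 11, 10, 5, 1]
Visit 6 → queue [11, 10, 5, 1]
Visit 11; enqueue 3 → queue [10, 5, 1, 3]
Visit 10; enqueue 8 → queue [5, 1, 3, 8]
Visit 5 → queue [1, 3, 8]
Visit 1 → queue [3, 8]
Visit 3 → queue [8]
Visit 8 → queue []

Visit order: 16, 12, 15, 13, 4, 2, 7, 14, 9, 17, 6, 11, 10, 5, 1, 3, 8

3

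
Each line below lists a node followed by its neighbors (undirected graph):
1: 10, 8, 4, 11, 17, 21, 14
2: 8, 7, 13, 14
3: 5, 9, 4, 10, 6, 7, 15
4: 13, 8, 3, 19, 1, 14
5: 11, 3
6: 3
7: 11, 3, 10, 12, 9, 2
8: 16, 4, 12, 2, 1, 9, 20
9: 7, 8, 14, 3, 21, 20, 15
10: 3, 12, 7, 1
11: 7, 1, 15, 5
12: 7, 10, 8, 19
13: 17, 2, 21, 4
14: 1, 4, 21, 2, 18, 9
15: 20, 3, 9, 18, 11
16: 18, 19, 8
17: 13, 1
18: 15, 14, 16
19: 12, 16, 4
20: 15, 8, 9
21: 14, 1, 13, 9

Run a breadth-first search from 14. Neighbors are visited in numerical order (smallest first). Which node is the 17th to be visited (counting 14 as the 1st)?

20

Visit 14; enqueue 1, 2, 4, 9, 18, 21 → queue [1, 2, 4, 9, 18, 21]
Visit 1; enqueue 8, 10, 11, 17 → queue [2, 4, 9, 18, 21, 8, 10, 11, 17]
Visit 2; enqueue 7, 13 → queue [4, 9, 18, 21, 8, 10, 11, 17, 7, 13]
Visit 4; enqueue 3, 19 → queue [9, 18, 21, 8, 10, 11, 17, 7, 13, 3, 19]
Visit 9; enqueue 15, 20 → queue [18, 21, 8, 10, 11, 17, 7, 13, 3, 19, 15, 20]
Visit 18; enqueue 16 → queue [21, 8, 10, 11, 17, 7, 13, 3, 19, 15, 20, 16]
Visit 21 → queue [8, 10, 11, 17, 7, 13, 3, 19, 15, 20, 16]
Visit 8; enqueue 12 → queue [10, 11, 17, 7, 13, 3, 19, 15, 20, 16, 12]
Visit 10 → queue [11, 17, 7, 13, 3, 19, 15, 20, 16, 12]
Visit 11; enqueue 5 → queue [17, 7, 13, 3, 19, 15, 20, 16, 12, 5]
Visit 17 → queue [7, 13, 3, 19, 15, 20, 16, 12, 5]
Visit 7 → queue [13, 3, 19, 15, 20, 16, 12, 5]
Visit 13 → queue [3, 19, 15, 20, 16, 12, 5]
Visit 3; enqueue 6 → queue [19, 15, 20, 16, 12, 5, 6]
Visit 19 → queue [15, 20, 16, 12, 5, 6]
Visit 15 → queue [20, 16, 12, 5, 6]
Visit 20 → queue [16, 12, 5, 6]
Visit 16 → queue [12, 5, 6]
Visit 12 → queue [5, 6]
Visit 5 → queue [6]
Visit 6 → queue []

Visit order: 14, 1, 2, 4, 9, 18, 21, 8, 10, 11, 17, 7, 13, 3, 19, 15, 20, 16, 12, 5, 6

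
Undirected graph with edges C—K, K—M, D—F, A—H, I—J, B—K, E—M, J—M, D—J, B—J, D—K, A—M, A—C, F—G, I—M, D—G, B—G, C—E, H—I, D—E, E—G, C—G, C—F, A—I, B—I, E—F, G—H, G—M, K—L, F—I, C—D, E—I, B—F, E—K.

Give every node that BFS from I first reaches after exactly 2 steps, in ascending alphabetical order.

Level 0: I
Level 1: A, B, E, F, H, J, M
Level 2: C, D, G, K
Level 3: L

C, D, G, K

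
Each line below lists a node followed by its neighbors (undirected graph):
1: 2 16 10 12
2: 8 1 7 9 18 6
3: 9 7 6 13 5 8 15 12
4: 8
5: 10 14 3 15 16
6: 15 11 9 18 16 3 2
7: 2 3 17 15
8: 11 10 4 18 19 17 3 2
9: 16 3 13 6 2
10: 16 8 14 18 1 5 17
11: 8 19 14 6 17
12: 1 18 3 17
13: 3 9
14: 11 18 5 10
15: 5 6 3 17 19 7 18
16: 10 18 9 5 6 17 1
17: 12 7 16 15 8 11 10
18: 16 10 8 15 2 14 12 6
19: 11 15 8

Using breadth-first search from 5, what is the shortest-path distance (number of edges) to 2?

3

Level 0: 5
Level 1: 3, 10, 14, 15, 16
Level 2: 1, 6, 7, 8, 9, 11, 12, 13, 17, 18, 19
Level 3: 2, 4
2 first appears at level 3.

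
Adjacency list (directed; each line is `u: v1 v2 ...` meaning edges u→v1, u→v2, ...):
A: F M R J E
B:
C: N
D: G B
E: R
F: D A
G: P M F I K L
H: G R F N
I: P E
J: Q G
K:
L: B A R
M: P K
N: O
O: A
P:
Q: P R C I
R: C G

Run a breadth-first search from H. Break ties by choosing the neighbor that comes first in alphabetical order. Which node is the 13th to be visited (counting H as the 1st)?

O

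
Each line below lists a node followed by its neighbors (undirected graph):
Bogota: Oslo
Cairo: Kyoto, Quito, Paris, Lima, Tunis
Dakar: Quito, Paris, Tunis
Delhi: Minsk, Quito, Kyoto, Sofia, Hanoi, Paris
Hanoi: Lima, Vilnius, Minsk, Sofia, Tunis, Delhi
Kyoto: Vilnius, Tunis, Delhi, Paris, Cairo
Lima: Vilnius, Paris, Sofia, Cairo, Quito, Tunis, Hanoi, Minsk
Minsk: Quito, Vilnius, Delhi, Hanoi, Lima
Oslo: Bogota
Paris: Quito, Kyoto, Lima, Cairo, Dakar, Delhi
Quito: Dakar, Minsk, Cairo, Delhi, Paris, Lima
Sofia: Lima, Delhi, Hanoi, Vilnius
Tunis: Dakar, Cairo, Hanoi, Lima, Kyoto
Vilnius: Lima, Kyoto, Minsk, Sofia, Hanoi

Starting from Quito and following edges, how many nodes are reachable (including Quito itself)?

12

BFS from Quito visits: Quito, Dakar, Minsk, Cairo, Delhi, Paris, Lima, Tunis, Vilnius, Hanoi, Kyoto, Sofia
Reachable nodes: 12 of 14 total.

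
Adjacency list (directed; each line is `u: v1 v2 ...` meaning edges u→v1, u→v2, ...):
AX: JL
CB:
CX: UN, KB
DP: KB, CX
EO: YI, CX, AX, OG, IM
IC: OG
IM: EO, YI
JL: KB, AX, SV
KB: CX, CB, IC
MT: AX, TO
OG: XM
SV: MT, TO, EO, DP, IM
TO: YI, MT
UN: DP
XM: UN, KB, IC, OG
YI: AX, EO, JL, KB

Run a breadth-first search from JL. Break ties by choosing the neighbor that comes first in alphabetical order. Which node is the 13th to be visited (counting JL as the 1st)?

Visit JL; enqueue AX, KB, SV → queue [AX, KB, SV]
Visit AX → queue [KB, SV]
Visit KB; enqueue CB, CX, IC → queue [SV, CB, CX, IC]
Visit SV; enqueue DP, EO, IM, MT, TO → queue [CB, CX, IC, DP, EO, IM, MT, TO]
Visit CB → queue [CX, IC, DP, EO, IM, MT, TO]
Visit CX; enqueue UN → queue [IC, DP, EO, IM, MT, TO, UN]
Visit IC; enqueue OG → queue [DP, EO, IM, MT, TO, UN, OG]
Visit DP → queue [EO, IM, MT, TO, UN, OG]
Visit EO; enqueue YI → queue [IM, MT, TO, UN, OG, YI]
Visit IM → queue [MT, TO, UN, OG, YI]
Visit MT → queue [TO, UN, OG, YI]
Visit TO → queue [UN, OG, YI]
Visit UN → queue [OG, YI]
Visit OG; enqueue XM → queue [YI, XM]
Visit YI → queue [XM]
Visit XM → queue []

Visit order: JL, AX, KB, SV, CB, CX, IC, DP, EO, IM, MT, TO, UN, OG, YI, XM

UN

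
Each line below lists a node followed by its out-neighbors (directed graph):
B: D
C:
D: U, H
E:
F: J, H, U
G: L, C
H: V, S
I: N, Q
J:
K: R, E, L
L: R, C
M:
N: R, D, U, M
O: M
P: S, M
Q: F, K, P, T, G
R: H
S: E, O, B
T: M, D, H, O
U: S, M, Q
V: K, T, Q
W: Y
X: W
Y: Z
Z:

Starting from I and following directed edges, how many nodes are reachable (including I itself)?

21

BFS from I visits: I, Q, N, T, P, K, G, F, U, R, M, D, O, H, S, L, E, C, J, V, B
Reachable nodes: 21 of 25 total.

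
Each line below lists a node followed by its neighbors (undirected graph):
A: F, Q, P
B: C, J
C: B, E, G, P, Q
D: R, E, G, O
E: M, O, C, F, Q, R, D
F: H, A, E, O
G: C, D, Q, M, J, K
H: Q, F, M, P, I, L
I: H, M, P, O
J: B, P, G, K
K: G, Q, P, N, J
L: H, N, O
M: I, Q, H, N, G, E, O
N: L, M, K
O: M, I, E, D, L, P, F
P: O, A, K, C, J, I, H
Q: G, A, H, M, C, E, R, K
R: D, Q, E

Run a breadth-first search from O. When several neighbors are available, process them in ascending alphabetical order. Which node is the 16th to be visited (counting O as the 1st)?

J

Visit O; enqueue D, E, F, I, L, M, P → queue [D, E, F, I, L, M, P]
Visit D; enqueue G, R → queue [E, F, I, L, M, P, G, R]
Visit E; enqueue C, Q → queue [F, I, L, M, P, G, R, C, Q]
Visit F; enqueue A, H → queue [I, L, M, P, G, R, C, Q, A, H]
Visit I → queue [L, M, P, G, R, C, Q, A, H]
Visit L; enqueue N → queue [M, P, G, R, C, Q, A, H, N]
Visit M → queue [P, G, R, C, Q, A, H, N]
Visit P; enqueue J, K → queue [G, R, C, Q, A, H, N, J, K]
Visit G → queue [R, C, Q, A, H, N, J, K]
Visit R → queue [C, Q, A, H, N, J, K]
Visit C; enqueue B → queue [Q, A, H, N, J, K, B]
Visit Q → queue [A, H, N, J, K, B]
Visit A → queue [H, N, J, K, B]
Visit H → queue [N, J, K, B]
Visit N → queue [J, K, B]
Visit J → queue [K, B]
Visit K → queue [B]
Visit B → queue []

Visit order: O, D, E, F, I, L, M, P, G, R, C, Q, A, H, N, J, K, B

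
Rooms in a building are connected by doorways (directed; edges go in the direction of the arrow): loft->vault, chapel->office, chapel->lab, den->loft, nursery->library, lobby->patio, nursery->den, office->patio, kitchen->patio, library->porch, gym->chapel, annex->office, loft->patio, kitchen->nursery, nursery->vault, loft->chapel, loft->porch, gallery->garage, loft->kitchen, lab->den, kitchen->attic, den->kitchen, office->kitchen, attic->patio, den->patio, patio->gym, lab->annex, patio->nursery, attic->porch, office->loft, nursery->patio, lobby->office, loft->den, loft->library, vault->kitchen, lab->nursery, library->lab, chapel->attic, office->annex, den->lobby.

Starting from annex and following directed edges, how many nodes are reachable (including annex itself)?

15

BFS from annex visits: annex, office, kitchen, loft, patio, attic, nursery, chapel, den, library, porch, vault, gym, lab, lobby
Reachable nodes: 15 of 17 total.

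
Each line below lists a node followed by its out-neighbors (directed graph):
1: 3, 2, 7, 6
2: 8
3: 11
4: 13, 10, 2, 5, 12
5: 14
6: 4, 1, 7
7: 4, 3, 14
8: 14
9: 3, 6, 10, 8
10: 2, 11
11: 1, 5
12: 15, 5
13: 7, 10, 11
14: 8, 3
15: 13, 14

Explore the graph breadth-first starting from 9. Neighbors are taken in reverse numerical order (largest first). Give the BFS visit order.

Visit 9; enqueue 10, 8, 6, 3 → queue [10, 8, 6, 3]
Visit 10; enqueue 11, 2 → queue [8, 6, 3, 11, 2]
Visit 8; enqueue 14 → queue [6, 3, 11, 2, 14]
Visit 6; enqueue 7, 4, 1 → queue [3, 11, 2, 14, 7, 4, 1]
Visit 3 → queue [11, 2, 14, 7, 4, 1]
Visit 11; enqueue 5 → queue [2, 14, 7, 4, 1, 5]
Visit 2 → queue [14, 7, 4, 1, 5]
Visit 14 → queue [7, 4, 1, 5]
Visit 7 → queue [4, 1, 5]
Visit 4; enqueue 13, 12 → queue [1, 5, 13, 12]
Visit 1 → queue [5, 13, 12]
Visit 5 → queue [13, 12]
Visit 13 → queue [12]
Visit 12; enqueue 15 → queue [15]
Visit 15 → queue []

9, 10, 8, 6, 3, 11, 2, 14, 7, 4, 1, 5, 13, 12, 15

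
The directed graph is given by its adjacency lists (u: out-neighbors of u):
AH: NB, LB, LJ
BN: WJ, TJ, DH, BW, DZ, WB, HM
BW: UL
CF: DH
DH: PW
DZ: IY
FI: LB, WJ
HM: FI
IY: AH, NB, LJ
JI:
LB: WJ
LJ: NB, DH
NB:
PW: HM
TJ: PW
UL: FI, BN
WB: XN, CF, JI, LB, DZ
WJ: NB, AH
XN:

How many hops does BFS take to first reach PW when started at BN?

2

Level 0: BN
Level 1: BW, DH, DZ, HM, TJ, WB, WJ
Level 2: AH, CF, FI, IY, JI, LB, NB, PW, UL, XN
Level 3: LJ
PW first appears at level 2.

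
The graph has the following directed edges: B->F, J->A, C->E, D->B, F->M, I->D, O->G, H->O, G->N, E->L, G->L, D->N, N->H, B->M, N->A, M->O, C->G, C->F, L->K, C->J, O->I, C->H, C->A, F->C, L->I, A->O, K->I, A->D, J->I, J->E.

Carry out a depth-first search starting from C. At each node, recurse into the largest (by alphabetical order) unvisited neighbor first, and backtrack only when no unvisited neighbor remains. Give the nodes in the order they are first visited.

Visit C
C → J
J → I
I → D
D → N
N → H
H → O
O → G
G → L
L → K
N → A
D → B
B → M
B → F
J → E

C -> J -> I -> D -> N -> H -> O -> G -> L -> K -> A -> B -> M -> F -> E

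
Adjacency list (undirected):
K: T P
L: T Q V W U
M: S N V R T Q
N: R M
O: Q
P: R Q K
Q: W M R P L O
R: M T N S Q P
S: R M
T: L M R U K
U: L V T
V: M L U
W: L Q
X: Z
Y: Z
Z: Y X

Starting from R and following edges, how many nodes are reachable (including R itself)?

BFS from R visits: R, M, T, N, S, Q, P, V, L, U, K, W, O
Reachable nodes: 13 of 16 total.

13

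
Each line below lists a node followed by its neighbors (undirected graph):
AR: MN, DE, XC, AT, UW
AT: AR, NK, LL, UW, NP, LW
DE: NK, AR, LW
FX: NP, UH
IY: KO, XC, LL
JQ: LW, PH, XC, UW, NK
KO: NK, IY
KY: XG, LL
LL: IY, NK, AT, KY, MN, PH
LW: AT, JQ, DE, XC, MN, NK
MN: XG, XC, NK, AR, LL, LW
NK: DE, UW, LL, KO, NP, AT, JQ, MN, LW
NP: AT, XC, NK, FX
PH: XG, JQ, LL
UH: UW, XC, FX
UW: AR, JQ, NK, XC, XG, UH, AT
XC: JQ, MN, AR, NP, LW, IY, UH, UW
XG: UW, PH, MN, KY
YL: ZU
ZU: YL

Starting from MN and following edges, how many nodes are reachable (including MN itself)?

18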